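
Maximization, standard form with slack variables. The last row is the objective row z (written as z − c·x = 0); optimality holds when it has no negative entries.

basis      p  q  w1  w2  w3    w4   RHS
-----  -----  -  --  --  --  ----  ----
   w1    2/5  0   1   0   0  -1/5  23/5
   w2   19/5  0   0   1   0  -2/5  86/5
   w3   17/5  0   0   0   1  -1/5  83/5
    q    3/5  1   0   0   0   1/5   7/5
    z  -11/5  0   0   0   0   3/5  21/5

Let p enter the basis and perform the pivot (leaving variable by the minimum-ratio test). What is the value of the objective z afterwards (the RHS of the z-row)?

28/3

Ratio test on column p — row 1: (23/5)/(2/5) = 23/2; row 2: (86/5)/(19/5) = 86/19; row 3: (83/5)/(17/5) = 83/17; row 4: (7/5)/(3/5) = 7/3. Minimum is 7/3 at row 4 (q leaves); pivot element 3/5.
Pivot on row 4; the z-row RHS becomes 21/5 − (-11/5)·(7/3) = 28/3.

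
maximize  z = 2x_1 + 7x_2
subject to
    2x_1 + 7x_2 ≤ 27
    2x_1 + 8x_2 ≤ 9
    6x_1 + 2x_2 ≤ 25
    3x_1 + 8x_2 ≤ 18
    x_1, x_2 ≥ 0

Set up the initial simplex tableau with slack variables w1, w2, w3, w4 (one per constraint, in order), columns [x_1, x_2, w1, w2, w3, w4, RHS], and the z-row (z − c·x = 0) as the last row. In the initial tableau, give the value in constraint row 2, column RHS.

9

The RHS of constraint 2 is b_2 = 9.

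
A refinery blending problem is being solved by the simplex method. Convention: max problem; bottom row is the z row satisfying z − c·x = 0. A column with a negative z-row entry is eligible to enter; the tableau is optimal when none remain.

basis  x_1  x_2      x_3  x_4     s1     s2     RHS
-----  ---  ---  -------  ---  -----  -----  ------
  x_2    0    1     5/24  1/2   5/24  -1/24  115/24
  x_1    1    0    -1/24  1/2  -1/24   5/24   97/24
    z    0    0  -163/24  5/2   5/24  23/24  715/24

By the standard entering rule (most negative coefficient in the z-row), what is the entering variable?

Negative z-row entries: x_3: -163/24.
The most negative is -163/24 in column x_3, so x_3 enters.

x_3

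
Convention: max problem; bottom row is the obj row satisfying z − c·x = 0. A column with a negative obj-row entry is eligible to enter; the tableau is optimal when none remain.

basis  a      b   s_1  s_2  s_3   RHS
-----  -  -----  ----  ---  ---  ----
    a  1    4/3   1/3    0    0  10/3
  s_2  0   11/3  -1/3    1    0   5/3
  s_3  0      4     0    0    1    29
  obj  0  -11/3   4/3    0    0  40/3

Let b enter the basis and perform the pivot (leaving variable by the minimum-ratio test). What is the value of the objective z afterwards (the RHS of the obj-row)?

15

Ratio test on column b — row 1: (10/3)/(4/3) = 5/2; row 2: (5/3)/(11/3) = 5/11; row 3: 29/4 = 29/4. Minimum is 5/11 at row 2 (s_2 leaves); pivot element 11/3.
Pivot on row 2; the obj-row RHS becomes 40/3 − (-11/3)·(5/11) = 15.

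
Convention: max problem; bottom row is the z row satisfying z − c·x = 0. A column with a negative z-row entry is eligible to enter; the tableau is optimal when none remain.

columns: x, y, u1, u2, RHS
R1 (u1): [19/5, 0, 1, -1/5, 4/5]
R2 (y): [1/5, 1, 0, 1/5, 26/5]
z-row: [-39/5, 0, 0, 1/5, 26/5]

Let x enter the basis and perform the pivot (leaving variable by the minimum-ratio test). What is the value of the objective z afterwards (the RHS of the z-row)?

130/19

Ratio test on column x — row 1: (4/5)/(19/5) = 4/19; row 2: (26/5)/(1/5) = 26. Minimum is 4/19 at row 1 (u1 leaves); pivot element 19/5.
Pivot on row 1; the z-row RHS becomes 26/5 − (-39/5)·(4/19) = 130/19.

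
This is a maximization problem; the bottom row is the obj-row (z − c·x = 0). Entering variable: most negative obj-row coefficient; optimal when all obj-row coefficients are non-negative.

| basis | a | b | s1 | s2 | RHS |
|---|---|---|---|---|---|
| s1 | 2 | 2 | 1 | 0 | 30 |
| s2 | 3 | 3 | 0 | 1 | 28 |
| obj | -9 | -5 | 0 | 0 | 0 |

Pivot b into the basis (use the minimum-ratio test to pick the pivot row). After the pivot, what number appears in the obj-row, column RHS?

140/3

Ratio test on column b — row 1: 30/2 = 15; row 2: 28/3 = 28/3. Minimum is 28/3 at row 2 (s2 leaves); pivot element 3.
Divide row 2 by 3; eliminate column b from the other rows.
obj-row update in column RHS: 0 − (-5)·(28/3) = 140/3.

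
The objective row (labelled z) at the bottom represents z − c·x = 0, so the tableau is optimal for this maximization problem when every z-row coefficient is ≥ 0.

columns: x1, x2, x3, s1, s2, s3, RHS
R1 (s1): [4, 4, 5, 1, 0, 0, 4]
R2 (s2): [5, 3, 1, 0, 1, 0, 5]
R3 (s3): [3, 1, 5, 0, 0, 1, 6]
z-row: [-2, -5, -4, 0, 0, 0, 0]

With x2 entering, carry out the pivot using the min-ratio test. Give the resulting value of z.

5

Ratio test on column x2 — row 1: 4/4 = 1; row 2: 5/3 = 5/3; row 3: 6/1 = 6. Minimum is 1 at row 1 (s1 leaves); pivot element 4.
Pivot on row 1; the z-row RHS becomes 0 − (-5)·1 = 5.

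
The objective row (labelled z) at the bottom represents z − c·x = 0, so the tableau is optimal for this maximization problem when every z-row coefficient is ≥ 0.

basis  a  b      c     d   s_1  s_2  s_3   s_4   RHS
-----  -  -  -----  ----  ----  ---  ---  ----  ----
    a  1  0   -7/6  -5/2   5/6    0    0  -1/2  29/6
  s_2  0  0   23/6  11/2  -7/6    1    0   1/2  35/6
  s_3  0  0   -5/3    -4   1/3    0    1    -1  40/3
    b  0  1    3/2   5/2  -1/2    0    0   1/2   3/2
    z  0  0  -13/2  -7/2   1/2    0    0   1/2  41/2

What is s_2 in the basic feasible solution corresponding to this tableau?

s_2 is basic (row 2); its value is the RHS of that row, 35/6.

35/6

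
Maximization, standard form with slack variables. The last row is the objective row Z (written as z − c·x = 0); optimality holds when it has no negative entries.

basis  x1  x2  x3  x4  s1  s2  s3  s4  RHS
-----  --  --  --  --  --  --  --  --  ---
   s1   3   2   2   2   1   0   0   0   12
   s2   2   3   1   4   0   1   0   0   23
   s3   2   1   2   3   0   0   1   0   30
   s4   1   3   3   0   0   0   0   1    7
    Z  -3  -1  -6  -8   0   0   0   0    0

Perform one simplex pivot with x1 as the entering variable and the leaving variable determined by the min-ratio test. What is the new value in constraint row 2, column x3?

Ratio test on column x1 — row 1: 12/3 = 4; row 2: 23/2 = 23/2; row 3: 30/2 = 15; row 4: 7/1 = 7. Minimum is 4 at row 1 (s1 leaves); pivot element 3.
Divide row 1 by 3; eliminate column x1 from the other rows.
Row 2 update in column x3: 1 − 2·(2/3) = -1/3.

-1/3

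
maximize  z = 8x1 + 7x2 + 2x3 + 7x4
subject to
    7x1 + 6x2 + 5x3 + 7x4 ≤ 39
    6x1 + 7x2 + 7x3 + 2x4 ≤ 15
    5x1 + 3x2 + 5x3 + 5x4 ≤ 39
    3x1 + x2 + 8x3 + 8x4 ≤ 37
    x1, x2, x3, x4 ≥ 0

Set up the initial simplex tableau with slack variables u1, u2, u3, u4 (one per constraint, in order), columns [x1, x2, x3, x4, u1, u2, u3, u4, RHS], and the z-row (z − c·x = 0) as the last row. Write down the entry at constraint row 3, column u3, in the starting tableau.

Slack u3 belongs to constraint 3; its column is the unit vector e_3, so the entry in row 3 is 1.

1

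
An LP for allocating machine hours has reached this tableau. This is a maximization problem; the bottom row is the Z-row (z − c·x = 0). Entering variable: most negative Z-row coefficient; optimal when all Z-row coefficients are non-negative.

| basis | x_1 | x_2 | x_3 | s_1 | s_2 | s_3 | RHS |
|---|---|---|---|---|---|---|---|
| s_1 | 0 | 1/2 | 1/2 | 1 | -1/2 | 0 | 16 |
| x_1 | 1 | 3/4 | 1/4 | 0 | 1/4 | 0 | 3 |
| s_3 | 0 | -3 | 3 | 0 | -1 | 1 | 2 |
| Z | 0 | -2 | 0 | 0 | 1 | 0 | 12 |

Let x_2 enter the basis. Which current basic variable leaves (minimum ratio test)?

x_1

Column x_2 entries and ratios — s_1: 16/(1/2) = 32; x_1: 3/(3/4) = 4; s_3: -3 ≤ 0, skip.
Smallest ratio is 4 in the row of x_1, so x_1 leaves.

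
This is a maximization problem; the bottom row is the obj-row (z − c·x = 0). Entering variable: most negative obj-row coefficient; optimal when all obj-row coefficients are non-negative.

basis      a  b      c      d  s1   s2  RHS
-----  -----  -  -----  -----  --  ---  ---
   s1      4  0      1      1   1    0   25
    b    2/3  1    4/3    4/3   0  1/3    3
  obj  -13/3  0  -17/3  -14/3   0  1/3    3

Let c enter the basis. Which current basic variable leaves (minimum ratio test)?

b

Column c entries and ratios — s1: 25/1 = 25; b: 3/(4/3) = 9/4.
Smallest ratio is 9/4 in the row of b, so b leaves.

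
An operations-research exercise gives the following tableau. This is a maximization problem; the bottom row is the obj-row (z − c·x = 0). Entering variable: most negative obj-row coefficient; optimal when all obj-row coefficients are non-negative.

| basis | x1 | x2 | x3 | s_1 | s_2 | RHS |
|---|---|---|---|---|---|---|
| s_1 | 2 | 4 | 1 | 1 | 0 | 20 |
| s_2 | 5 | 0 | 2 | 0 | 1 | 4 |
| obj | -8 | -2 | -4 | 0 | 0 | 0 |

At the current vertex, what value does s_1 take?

s_1 is basic (row 1); its value is the RHS of that row, 20.

20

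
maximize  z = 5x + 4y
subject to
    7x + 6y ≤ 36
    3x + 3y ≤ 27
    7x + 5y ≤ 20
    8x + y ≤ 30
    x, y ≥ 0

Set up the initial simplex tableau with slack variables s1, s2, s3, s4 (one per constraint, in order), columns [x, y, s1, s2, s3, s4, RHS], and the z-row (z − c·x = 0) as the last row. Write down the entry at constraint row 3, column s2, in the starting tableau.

Slack s2 belongs to constraint 2; its column is the unit vector e_2, so the entry in row 3 is 0.

0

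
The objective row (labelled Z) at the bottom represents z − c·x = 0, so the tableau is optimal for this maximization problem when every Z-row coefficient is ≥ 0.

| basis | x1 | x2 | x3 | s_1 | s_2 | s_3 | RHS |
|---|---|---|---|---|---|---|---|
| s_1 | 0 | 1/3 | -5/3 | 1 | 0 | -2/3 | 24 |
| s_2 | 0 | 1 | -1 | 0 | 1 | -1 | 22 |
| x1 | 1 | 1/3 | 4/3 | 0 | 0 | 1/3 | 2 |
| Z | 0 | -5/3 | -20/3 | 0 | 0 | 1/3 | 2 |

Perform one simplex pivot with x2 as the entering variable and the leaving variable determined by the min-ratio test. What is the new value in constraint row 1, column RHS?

22

Ratio test on column x2 — row 1: 24/(1/3) = 72; row 2: 22/1 = 22; row 3: 2/(1/3) = 6. Minimum is 6 at row 3 (x1 leaves); pivot element 1/3.
Divide row 3 by 1/3; eliminate column x2 from the other rows.
Row 1 update in column RHS: 24 − (1/3)·6 = 22.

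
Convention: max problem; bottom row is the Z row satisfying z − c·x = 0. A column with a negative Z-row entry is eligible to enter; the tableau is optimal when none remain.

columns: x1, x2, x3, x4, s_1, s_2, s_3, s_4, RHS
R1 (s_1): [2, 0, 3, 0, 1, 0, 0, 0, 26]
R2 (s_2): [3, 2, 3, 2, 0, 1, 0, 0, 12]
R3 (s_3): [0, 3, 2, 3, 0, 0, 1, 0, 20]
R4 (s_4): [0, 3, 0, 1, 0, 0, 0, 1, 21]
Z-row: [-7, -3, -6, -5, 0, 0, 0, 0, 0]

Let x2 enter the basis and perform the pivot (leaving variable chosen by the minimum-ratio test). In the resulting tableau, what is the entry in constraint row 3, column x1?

-9/2

Ratio test on column x2 — row 1: entry 0 ≤ 0; row 2: 12/2 = 6; row 3: 20/3 = 20/3; row 4: 21/3 = 7. Minimum is 6 at row 2 (s_2 leaves); pivot element 2.
Divide row 2 by 2; eliminate column x2 from the other rows.
Row 3 update in column x1: 0 − 3·(3/2) = -9/2.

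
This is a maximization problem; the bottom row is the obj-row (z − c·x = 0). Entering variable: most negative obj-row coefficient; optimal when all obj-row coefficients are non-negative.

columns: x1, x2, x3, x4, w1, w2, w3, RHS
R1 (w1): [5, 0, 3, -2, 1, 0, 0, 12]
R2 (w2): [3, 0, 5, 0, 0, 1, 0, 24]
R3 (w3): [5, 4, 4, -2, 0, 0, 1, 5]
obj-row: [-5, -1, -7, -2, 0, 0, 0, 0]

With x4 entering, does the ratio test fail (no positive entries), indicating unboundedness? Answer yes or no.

Every constraint-row entry in column x4 is ≤ 0, so increasing x4 is unbounded.

yes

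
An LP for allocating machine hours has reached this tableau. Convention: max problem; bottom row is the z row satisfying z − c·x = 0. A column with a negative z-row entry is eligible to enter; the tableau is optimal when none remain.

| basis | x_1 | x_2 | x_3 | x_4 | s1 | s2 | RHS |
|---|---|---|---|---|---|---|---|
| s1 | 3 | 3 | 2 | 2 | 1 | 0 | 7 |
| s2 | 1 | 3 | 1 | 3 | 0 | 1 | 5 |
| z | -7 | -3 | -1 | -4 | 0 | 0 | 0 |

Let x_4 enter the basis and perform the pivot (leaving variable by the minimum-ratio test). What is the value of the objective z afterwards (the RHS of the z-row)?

Ratio test on column x_4 — row 1: 7/2 = 7/2; row 2: 5/3 = 5/3. Minimum is 5/3 at row 2 (s2 leaves); pivot element 3.
Pivot on row 2; the z-row RHS becomes 0 − (-4)·(5/3) = 20/3.

20/3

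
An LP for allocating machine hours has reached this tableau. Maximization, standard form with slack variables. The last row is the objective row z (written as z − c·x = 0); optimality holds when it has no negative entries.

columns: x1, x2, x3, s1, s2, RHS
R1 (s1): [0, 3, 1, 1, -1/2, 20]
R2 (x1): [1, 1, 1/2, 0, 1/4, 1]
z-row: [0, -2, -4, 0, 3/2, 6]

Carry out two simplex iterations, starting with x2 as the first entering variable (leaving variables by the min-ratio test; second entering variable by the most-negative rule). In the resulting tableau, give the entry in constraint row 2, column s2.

1/2

Ratio test on column x2 — row 1: 20/3 = 20/3; row 2: 1/1 = 1. Minimum is 1 at row 2 (x1 leaves); pivot element 1.
Divide row 2 by 1; eliminate column x2 from the other rows.
Second iteration: most negative z-row entry is -3 in column x3, so x3 enters.
Ratio test on column x3 — row 1: entry -1/2 ≤ 0; row 2: 1/(1/2) = 2. Minimum is 2 at row 2 (x2 leaves); pivot element 1/2.
Divide row 2 by 1/2; eliminate column x3 from the other rows.
After both pivots, the entry at constraint row 2, column s2 is 1/2.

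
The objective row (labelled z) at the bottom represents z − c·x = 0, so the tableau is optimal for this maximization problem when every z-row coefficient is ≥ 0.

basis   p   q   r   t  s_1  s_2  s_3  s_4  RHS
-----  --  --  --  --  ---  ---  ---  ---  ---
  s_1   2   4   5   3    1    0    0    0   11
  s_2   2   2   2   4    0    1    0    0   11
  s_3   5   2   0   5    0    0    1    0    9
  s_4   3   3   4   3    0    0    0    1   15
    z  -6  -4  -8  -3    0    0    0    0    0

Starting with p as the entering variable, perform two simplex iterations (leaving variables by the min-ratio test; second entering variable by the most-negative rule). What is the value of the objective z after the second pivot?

566/25

Ratio test on column p — row 1: 11/2 = 11/2; row 2: 11/2 = 11/2; row 3: 9/5 = 9/5; row 4: 15/3 = 5. Minimum is 9/5 at row 3 (s_3 leaves); pivot element 5.
Pivot on row 3; the z-row RHS becomes 0 − (-6)·(9/5) = 54/5.
Next entering variable (most negative z-row entry -8): r.
Ratio test on column r — row 1: (37/5)/5 = 37/25; row 2: (37/5)/2 = 37/10; row 3: entry 0 ≤ 0; row 4: (48/5)/4 = 12/5. Minimum is 37/25 at row 1 (s_1 leaves); pivot element 5.
After the second pivot the z-row RHS is 54/5 − (-8)·(37/25) = 566/25.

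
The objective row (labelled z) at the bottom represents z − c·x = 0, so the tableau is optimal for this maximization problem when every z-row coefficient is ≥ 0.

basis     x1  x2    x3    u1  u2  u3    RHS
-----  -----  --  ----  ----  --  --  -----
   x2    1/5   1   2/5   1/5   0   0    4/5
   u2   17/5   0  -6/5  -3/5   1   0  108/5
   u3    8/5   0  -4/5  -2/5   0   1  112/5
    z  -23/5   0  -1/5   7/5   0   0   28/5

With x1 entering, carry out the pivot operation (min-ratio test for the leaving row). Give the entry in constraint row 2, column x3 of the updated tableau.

-8

Ratio test on column x1 — row 1: (4/5)/(1/5) = 4; row 2: (108/5)/(17/5) = 108/17; row 3: (112/5)/(8/5) = 14. Minimum is 4 at row 1 (x2 leaves); pivot element 1/5.
Divide row 1 by 1/5; eliminate column x1 from the other rows.
Row 2 update in column x3: -6/5 − (17/5)·2 = -8.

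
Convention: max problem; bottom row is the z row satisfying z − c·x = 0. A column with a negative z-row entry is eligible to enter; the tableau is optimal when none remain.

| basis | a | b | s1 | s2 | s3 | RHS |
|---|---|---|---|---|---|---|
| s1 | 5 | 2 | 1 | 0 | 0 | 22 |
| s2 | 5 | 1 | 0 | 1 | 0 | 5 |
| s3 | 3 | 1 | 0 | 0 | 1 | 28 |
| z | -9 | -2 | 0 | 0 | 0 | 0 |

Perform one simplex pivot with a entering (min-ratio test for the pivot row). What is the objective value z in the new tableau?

Ratio test on column a — row 1: 22/5 = 22/5; row 2: 5/5 = 1; row 3: 28/3 = 28/3. Minimum is 1 at row 2 (s2 leaves); pivot element 5.
Pivot on row 2; the z-row RHS becomes 0 − (-9)·1 = 9.

9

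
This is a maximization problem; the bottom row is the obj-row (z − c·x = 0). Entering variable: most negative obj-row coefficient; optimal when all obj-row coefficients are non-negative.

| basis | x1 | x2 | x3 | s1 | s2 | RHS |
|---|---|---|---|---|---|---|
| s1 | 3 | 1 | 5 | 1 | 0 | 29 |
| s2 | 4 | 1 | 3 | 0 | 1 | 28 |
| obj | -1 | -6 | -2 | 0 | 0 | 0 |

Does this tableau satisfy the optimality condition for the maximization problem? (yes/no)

no

The obj-row has a negative entry -6 in column x2, so it is not optimal.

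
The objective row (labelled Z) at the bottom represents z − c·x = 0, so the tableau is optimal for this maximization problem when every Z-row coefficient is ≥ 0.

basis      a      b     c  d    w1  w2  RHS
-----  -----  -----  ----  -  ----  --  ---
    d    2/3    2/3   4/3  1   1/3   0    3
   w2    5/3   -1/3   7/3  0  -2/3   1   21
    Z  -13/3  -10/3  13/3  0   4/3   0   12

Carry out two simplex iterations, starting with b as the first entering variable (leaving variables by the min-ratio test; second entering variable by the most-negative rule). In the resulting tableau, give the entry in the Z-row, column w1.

Ratio test on column b — row 1: 3/(2/3) = 9/2; row 2: entry -1/3 ≤ 0. Minimum is 9/2 at row 1 (d leaves); pivot element 2/3.
Divide row 1 by 2/3; eliminate column b from the other rows.
Second iteration: most negative Z-row entry is -1 in column a, so a enters.
Ratio test on column a — row 1: (9/2)/1 = 9/2; row 2: (45/2)/2 = 45/4. Minimum is 9/2 at row 1 (b leaves); pivot element 1.
Divide row 1 by 1; eliminate column a from the other rows.
After both pivots, the entry at the Z-row, column w1 is 7/2.

7/2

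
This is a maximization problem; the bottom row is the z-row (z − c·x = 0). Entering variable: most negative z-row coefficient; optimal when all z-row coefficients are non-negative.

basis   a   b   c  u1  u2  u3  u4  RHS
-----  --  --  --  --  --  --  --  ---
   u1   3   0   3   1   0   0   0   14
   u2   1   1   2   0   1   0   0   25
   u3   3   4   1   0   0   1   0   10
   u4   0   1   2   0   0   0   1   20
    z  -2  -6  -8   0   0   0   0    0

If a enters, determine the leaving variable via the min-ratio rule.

Column a entries and ratios — u1: 14/3 = 14/3; u2: 25/1 = 25; u3: 10/3 = 10/3; u4: 0 ≤ 0, skip.
Smallest ratio is 10/3 in the row of u3, so u3 leaves.

u3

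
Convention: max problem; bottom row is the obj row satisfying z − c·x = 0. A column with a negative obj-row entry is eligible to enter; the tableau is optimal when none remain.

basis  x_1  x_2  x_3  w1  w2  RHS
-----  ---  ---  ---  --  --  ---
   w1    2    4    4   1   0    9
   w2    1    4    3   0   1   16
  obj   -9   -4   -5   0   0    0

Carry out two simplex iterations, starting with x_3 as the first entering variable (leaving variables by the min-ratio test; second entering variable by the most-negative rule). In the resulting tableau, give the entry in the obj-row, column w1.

Ratio test on column x_3 — row 1: 9/4 = 9/4; row 2: 16/3 = 16/3. Minimum is 9/4 at row 1 (w1 leaves); pivot element 4.
Divide row 1 by 4; eliminate column x_3 from the other rows.
Second iteration: most negative obj-row entry is -13/2 in column x_1, so x_1 enters.
Ratio test on column x_1 — row 1: (9/4)/(1/2) = 9/2; row 2: entry -1/2 ≤ 0. Minimum is 9/2 at row 1 (x_3 leaves); pivot element 1/2.
Divide row 1 by 1/2; eliminate column x_1 from the other rows.
After both pivots, the entry at the obj-row, column w1 is 9/2.

9/2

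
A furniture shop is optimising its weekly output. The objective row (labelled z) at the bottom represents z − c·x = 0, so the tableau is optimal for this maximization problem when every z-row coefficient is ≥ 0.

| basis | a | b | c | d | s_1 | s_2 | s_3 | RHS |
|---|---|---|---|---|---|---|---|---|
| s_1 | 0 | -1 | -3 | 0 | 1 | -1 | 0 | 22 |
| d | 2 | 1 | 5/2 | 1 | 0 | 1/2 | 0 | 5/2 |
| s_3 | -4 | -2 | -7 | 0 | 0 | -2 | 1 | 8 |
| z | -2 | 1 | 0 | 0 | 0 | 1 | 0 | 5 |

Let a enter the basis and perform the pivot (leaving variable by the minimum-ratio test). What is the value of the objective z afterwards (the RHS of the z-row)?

15/2

Ratio test on column a — row 1: entry 0 ≤ 0; row 2: (5/2)/2 = 5/4; row 3: entry -4 ≤ 0. Minimum is 5/4 at row 2 (d leaves); pivot element 2.
Pivot on row 2; the z-row RHS becomes 5 − (-2)·(5/4) = 15/2.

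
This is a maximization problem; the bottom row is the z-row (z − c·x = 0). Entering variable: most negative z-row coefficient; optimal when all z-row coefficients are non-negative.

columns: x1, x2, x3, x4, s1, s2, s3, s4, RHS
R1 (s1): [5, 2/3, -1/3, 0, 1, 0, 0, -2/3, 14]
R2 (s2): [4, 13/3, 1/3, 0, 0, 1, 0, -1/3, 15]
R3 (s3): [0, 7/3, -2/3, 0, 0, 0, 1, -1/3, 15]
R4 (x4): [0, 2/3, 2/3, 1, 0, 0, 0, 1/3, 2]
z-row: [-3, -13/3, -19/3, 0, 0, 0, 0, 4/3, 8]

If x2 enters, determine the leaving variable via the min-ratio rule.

Column x2 entries and ratios — s1: 14/(2/3) = 21; s2: 15/(13/3) = 45/13; s3: 15/(7/3) = 45/7; x4: 2/(2/3) = 3.
Smallest ratio is 3 in the row of x4, so x4 leaves.

x4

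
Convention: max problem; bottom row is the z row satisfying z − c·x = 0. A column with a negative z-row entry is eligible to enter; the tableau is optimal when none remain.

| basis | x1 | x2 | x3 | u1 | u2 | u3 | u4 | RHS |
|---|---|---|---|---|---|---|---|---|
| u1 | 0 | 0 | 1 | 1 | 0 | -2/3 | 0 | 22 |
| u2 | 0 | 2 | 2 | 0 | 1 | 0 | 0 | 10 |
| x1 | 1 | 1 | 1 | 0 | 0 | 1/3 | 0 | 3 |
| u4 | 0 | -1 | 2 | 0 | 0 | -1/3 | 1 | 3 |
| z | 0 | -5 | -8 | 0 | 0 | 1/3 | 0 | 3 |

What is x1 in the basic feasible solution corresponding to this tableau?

3

x1 is basic (row 3); its value is the RHS of that row, 3.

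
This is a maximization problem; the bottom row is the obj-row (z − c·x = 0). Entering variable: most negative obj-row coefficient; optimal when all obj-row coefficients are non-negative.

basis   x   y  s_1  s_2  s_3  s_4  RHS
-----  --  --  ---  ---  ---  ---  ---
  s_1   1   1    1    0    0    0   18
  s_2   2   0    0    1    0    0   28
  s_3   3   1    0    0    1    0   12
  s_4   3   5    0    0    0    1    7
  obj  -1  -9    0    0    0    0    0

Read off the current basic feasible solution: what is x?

0

x is not in the basis, so in the current basic feasible solution x = 0.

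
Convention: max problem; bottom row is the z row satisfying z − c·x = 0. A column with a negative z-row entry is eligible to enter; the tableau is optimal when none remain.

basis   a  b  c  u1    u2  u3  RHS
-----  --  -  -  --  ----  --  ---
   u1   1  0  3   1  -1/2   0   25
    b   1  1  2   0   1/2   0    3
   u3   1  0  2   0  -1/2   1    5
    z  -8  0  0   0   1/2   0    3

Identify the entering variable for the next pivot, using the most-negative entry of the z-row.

Negative z-row entries: a: -8.
The most negative is -8 in column a, so a enters.

a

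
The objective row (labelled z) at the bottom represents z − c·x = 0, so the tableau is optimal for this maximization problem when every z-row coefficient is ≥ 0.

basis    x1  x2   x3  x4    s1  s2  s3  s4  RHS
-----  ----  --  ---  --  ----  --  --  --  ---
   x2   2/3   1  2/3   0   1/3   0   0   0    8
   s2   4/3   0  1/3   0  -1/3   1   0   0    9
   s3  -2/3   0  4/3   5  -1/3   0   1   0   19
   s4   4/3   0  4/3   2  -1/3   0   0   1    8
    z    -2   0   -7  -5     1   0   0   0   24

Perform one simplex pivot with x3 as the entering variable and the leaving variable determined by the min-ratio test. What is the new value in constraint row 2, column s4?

Ratio test on column x3 — row 1: 8/(2/3) = 12; row 2: 9/(1/3) = 27; row 3: 19/(4/3) = 57/4; row 4: 8/(4/3) = 6. Minimum is 6 at row 4 (s4 leaves); pivot element 4/3.
Divide row 4 by 4/3; eliminate column x3 from the other rows.
Row 2 update in column s4: 0 − (1/3)·(3/4) = -1/4.

-1/4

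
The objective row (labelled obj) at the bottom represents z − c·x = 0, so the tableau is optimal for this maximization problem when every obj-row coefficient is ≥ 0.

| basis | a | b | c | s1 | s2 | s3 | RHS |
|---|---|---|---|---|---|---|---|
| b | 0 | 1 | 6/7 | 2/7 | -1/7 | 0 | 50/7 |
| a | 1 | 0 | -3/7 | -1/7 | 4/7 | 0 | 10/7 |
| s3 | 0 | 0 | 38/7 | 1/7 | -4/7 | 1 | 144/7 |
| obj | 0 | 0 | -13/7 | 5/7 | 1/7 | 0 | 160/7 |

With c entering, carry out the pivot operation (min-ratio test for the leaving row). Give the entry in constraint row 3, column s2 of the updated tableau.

Ratio test on column c — row 1: (50/7)/(6/7) = 25/3; row 2: entry -3/7 ≤ 0; row 3: (144/7)/(38/7) = 72/19. Minimum is 72/19 at row 3 (s3 leaves); pivot element 38/7.
Divide row 3 by 38/7; eliminate column c from the other rows.
In the new row 3, the s2 entry is the old entry divided by the pivot: (-4/7)/(38/7) = -2/19.

-2/19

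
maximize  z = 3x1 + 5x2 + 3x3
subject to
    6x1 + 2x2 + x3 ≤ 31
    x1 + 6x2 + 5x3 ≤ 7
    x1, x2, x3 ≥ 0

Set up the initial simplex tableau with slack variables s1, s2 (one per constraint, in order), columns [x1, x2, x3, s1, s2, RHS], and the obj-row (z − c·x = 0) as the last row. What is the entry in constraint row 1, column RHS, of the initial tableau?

The RHS of constraint 1 is b_1 = 31.

31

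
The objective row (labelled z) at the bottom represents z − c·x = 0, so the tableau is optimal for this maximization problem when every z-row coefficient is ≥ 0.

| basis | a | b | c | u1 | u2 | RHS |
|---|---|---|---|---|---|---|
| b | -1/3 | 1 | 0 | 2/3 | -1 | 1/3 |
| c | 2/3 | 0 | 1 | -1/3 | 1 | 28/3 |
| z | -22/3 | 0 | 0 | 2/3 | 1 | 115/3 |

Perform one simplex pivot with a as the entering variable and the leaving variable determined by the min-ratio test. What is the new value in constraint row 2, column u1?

Ratio test on column a — row 1: entry -1/3 ≤ 0; row 2: (28/3)/(2/3) = 14. Minimum is 14 at row 2 (c leaves); pivot element 2/3.
Divide row 2 by 2/3; eliminate column a from the other rows.
In the new row 2, the u1 entry is the old entry divided by the pivot: (-1/3)/(2/3) = -1/2.

-1/2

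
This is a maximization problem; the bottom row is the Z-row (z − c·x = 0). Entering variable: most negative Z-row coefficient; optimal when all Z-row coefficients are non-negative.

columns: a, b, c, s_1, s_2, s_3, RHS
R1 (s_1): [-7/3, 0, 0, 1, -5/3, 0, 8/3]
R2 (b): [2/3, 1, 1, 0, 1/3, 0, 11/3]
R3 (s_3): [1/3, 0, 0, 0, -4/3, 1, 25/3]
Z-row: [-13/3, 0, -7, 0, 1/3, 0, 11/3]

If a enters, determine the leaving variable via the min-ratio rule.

Column a entries and ratios — s_1: -7/3 ≤ 0, skip; b: (11/3)/(2/3) = 11/2; s_3: (25/3)/(1/3) = 25.
Smallest ratio is 11/2 in the row of b, so b leaves.

b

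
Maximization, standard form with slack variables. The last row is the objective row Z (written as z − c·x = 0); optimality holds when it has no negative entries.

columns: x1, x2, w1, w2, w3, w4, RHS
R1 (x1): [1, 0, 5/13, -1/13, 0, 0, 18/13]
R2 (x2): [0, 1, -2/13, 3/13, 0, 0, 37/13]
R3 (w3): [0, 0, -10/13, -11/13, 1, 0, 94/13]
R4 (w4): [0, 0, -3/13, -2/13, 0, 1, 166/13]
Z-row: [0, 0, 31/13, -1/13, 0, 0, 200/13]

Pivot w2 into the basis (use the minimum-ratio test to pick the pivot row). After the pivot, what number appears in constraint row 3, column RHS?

Ratio test on column w2 — row 1: entry -1/13 ≤ 0; row 2: (37/13)/(3/13) = 37/3; row 3: entry -11/13 ≤ 0; row 4: entry -2/13 ≤ 0. Minimum is 37/3 at row 2 (x2 leaves); pivot element 3/13.
Divide row 2 by 3/13; eliminate column w2 from the other rows.
Row 3 update in column RHS: 94/13 − (-11/13)·(37/3) = 53/3.

53/3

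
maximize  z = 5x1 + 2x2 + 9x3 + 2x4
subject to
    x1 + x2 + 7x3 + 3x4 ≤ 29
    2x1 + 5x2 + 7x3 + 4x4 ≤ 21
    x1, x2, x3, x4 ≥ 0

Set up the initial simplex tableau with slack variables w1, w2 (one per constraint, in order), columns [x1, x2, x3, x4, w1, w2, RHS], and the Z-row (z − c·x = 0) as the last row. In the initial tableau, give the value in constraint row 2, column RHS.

The RHS of constraint 2 is b_2 = 21.

21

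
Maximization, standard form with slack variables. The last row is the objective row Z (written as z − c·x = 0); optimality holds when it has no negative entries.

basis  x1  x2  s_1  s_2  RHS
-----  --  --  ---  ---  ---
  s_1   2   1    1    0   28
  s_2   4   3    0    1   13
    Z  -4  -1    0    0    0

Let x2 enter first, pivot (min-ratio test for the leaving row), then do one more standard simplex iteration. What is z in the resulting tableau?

Ratio test on column x2 — row 1: 28/1 = 28; row 2: 13/3 = 13/3. Minimum is 13/3 at row 2 (s_2 leaves); pivot element 3.
Pivot on row 2; the Z-row RHS becomes 0 − (-1)·(13/3) = 13/3.
Next entering variable (most negative Z-row entry -8/3): x1.
Ratio test on column x1 — row 1: (71/3)/(2/3) = 71/2; row 2: (13/3)/(4/3) = 13/4. Minimum is 13/4 at row 2 (x2 leaves); pivot element 4/3.
After the second pivot the Z-row RHS is 13/3 − (-8/3)·(13/4) = 13.

13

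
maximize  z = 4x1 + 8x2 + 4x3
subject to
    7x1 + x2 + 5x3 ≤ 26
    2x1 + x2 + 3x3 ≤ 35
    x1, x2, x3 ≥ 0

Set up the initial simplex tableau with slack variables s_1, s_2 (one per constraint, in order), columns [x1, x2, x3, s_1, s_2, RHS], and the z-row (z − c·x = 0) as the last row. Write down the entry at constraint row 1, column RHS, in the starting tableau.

26

The RHS of constraint 1 is b_1 = 26.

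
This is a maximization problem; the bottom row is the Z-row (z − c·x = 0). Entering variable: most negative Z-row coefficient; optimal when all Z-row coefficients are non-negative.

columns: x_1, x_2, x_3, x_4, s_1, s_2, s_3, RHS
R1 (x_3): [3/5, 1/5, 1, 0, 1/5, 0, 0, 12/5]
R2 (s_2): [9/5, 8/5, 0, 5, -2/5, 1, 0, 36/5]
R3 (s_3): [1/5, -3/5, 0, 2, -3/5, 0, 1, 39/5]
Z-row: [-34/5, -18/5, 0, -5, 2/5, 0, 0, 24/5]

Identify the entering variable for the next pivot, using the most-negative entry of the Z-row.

x_1

Negative Z-row entries: x_1: -34/5, x_2: -18/5, x_4: -5.
The most negative is -34/5 in column x_1, so x_1 enters.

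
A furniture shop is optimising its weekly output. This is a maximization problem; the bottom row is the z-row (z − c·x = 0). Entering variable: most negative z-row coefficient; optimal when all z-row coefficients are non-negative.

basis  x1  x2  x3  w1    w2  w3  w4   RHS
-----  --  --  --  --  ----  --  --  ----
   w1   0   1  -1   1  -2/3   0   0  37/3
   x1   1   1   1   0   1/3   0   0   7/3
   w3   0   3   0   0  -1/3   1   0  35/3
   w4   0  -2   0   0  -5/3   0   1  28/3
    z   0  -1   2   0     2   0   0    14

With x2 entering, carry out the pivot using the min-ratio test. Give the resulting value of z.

Ratio test on column x2 — row 1: (37/3)/1 = 37/3; row 2: (7/3)/1 = 7/3; row 3: (35/3)/3 = 35/9; row 4: entry -2 ≤ 0. Minimum is 7/3 at row 2 (x1 leaves); pivot element 1.
Pivot on row 2; the z-row RHS becomes 14 − (-1)·(7/3) = 49/3.

49/3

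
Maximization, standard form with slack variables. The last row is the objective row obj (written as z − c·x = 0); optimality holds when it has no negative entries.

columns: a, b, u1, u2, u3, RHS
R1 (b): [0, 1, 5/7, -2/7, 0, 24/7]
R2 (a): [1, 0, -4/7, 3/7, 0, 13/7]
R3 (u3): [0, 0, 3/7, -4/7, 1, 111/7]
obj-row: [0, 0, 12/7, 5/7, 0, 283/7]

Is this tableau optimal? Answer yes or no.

Every obj-row coefficient is ≥ 0, so the tableau is optimal.

yes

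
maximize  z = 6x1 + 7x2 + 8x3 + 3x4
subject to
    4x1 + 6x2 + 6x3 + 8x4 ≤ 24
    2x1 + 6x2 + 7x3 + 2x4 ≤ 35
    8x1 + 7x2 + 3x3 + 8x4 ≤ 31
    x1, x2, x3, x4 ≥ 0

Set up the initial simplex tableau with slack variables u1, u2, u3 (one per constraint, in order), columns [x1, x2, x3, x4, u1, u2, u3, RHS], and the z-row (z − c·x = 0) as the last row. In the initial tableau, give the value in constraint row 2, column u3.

Slack u3 belongs to constraint 3; its column is the unit vector e_3, so the entry in row 2 is 0.

0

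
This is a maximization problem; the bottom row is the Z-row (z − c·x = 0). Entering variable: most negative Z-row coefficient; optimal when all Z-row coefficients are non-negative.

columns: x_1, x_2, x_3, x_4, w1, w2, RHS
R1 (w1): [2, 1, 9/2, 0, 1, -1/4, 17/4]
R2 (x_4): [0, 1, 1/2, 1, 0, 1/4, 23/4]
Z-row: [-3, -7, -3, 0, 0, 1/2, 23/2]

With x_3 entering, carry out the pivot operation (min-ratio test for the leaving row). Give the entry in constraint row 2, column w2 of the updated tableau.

Ratio test on column x_3 — row 1: (17/4)/(9/2) = 17/18; row 2: (23/4)/(1/2) = 23/2. Minimum is 17/18 at row 1 (w1 leaves); pivot element 9/2.
Divide row 1 by 9/2; eliminate column x_3 from the other rows.
Row 2 update in column w2: 1/4 − (1/2)·(-1/18) = 5/18.

5/18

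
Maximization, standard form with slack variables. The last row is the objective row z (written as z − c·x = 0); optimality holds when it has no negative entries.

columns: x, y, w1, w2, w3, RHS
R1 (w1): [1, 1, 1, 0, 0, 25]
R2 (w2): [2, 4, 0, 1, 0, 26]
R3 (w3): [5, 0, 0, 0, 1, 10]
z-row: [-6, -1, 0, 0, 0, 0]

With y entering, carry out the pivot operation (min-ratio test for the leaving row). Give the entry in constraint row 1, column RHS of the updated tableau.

Ratio test on column y — row 1: 25/1 = 25; row 2: 26/4 = 13/2; row 3: entry 0 ≤ 0. Minimum is 13/2 at row 2 (w2 leaves); pivot element 4.
Divide row 2 by 4; eliminate column y from the other rows.
Row 1 update in column RHS: 25 − 1·(13/2) = 37/2.

37/2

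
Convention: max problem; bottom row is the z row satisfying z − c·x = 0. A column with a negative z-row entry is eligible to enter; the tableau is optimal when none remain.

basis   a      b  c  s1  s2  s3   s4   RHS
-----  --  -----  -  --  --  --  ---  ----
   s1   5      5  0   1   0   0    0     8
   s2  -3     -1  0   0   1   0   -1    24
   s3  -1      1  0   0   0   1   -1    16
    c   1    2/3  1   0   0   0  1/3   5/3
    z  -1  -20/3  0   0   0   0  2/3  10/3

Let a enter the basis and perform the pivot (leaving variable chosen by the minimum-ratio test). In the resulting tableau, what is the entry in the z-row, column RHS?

74/15

Ratio test on column a — row 1: 8/5 = 8/5; row 2: entry -3 ≤ 0; row 3: entry -1 ≤ 0; row 4: (5/3)/1 = 5/3. Minimum is 8/5 at row 1 (s1 leaves); pivot element 5.
Divide row 1 by 5; eliminate column a from the other rows.
z-row update in column RHS: 10/3 − (-1)·(8/5) = 74/15.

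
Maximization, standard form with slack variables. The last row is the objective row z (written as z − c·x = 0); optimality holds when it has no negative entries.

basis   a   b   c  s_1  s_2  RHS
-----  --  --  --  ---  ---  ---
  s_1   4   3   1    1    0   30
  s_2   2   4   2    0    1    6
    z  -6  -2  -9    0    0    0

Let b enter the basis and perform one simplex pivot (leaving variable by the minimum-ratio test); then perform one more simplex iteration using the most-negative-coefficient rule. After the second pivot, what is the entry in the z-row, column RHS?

27

Ratio test on column b — row 1: 30/3 = 10; row 2: 6/4 = 3/2. Minimum is 3/2 at row 2 (s_2 leaves); pivot element 4.
Divide row 2 by 4; eliminate column b from the other rows.
Second iteration: most negative z-row entry is -8 in column c, so c enters.
Ratio test on column c — row 1: entry -1/2 ≤ 0; row 2: (3/2)/(1/2) = 3. Minimum is 3 at row 2 (b leaves); pivot element 1/2.
Divide row 2 by 1/2; eliminate column c from the other rows.
After both pivots, the entry at the z-row, column RHS is 27.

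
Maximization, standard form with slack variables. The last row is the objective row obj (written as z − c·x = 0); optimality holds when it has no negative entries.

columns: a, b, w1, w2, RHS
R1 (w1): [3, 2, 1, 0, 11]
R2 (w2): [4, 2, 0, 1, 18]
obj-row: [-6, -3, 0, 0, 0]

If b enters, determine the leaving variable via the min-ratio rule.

w1

Column b entries and ratios — w1: 11/2 = 11/2; w2: 18/2 = 9.
Smallest ratio is 11/2 in the row of w1, so w1 leaves.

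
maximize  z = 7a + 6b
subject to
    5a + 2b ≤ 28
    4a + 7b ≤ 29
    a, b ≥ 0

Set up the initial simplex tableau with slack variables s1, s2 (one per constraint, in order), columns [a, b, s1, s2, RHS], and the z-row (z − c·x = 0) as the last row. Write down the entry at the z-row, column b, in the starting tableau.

The z-row carries the negated objective coefficients: the b entry is -6.

-6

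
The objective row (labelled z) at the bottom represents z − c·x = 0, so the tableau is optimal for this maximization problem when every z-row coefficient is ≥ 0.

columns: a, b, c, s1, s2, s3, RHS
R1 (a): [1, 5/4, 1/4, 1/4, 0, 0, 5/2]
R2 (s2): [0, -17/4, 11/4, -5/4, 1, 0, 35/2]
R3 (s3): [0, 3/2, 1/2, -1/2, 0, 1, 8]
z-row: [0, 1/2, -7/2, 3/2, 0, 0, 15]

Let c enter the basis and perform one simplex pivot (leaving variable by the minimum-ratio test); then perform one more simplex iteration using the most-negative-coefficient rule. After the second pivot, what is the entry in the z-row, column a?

3

Ratio test on column c — row 1: (5/2)/(1/4) = 10; row 2: (35/2)/(11/4) = 70/11; row 3: 8/(1/2) = 16. Minimum is 70/11 at row 2 (s2 leaves); pivot element 11/4.
Divide row 2 by 11/4; eliminate column c from the other rows.
Second iteration: most negative z-row entry is -54/11 in column b, so b enters.
Ratio test on column b — row 1: (10/11)/(18/11) = 5/9; row 2: entry -17/11 ≤ 0; row 3: (53/11)/(25/11) = 53/25. Minimum is 5/9 at row 1 (a leaves); pivot element 18/11.
Divide row 1 by 18/11; eliminate column b from the other rows.
After both pivots, the entry at the z-row, column a is 3.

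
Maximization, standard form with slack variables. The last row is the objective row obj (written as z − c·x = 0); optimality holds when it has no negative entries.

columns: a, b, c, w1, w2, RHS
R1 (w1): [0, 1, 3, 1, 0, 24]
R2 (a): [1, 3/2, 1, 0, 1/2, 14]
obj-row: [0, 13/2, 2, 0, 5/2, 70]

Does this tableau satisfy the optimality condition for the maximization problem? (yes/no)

yes

Every obj-row coefficient is ≥ 0, so the tableau is optimal.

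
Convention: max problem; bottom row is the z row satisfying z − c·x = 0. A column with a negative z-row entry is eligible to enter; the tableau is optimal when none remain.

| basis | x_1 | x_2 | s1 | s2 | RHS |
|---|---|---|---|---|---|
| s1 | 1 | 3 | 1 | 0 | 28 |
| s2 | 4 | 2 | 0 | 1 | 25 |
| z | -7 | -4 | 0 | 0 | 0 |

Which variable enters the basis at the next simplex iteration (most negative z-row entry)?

Negative z-row entries: x_1: -7, x_2: -4.
The most negative is -7 in column x_1, so x_1 enters.

x_1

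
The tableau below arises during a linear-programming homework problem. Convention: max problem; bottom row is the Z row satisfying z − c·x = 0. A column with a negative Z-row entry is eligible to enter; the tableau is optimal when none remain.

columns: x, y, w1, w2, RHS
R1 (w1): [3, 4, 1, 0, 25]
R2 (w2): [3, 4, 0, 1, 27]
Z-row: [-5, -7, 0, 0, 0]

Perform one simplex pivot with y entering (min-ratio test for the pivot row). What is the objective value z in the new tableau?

Ratio test on column y — row 1: 25/4 = 25/4; row 2: 27/4 = 27/4. Minimum is 25/4 at row 1 (w1 leaves); pivot element 4.
Pivot on row 1; the Z-row RHS becomes 0 − (-7)·(25/4) = 175/4.

175/4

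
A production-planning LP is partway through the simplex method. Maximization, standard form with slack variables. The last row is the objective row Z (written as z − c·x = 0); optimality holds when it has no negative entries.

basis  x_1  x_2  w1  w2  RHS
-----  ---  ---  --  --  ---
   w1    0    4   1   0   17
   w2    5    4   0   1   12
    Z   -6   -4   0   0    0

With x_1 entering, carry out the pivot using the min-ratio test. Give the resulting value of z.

Ratio test on column x_1 — row 1: entry 0 ≤ 0; row 2: 12/5 = 12/5. Minimum is 12/5 at row 2 (w2 leaves); pivot element 5.
Pivot on row 2; the Z-row RHS becomes 0 − (-6)·(12/5) = 72/5.

72/5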